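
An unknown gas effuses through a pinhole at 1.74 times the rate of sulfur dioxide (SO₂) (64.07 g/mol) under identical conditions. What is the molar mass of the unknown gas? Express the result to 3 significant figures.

Using Graham's law: rate_X/rate_SO₂ = √(M_SO₂/M_X).
1.74 = √(64.07/M_X)
M_X = 64.07 / 1.74² = 64.07 / 3.028 = 21.2 g/mol

21.2 g/mol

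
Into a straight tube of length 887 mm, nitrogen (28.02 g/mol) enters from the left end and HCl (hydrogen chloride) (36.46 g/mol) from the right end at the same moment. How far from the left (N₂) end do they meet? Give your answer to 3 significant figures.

Graham's law gives d_N₂/d_HCl = rate_N₂/rate_HCl = √(M_HCl/M_N₂) = √(36.46/28.02) = 1.141.
With d_N₂ + d_HCl = 887 mm, d_HCl = 887/(1 + 1.141) = 414.3 mm.
d_N₂ = 887 − 414.3 = 473 mm.

473 mm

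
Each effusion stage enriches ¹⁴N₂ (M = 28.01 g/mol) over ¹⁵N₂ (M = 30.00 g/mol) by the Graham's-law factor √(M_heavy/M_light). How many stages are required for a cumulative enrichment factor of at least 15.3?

80

With α = √(30.00/28.01) per stage, ln α = ½ ln(1.07105) = 0.03432.
Need α^N ≥ 15.3 ⇒ N ≥ ln(15.3) / ln α = 2.728 / 0.03432 = 79.49.
Rounding up, N = 80 stages.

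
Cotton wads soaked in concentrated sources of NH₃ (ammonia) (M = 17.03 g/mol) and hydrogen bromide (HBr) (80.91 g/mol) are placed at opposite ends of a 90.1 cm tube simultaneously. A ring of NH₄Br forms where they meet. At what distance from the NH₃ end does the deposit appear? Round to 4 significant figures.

61.76 cm

Graham's law gives d_NH₃/d_HBr = rate_NH₃/rate_HBr = √(M_HBr/M_NH₃) = √(80.91/17.03) = 2.180.
With d_NH₃ + d_HBr = 90.1 cm, d_HBr = 90.1/(1 + 2.180) = 28.34 cm.
d_NH₃ = 90.1 − 28.34 = 61.76 cm.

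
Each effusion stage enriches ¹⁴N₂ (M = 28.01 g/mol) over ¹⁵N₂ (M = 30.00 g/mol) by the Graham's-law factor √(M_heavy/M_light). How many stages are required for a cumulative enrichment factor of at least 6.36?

Per stage α = (30.00/28.01)^(1/2) = 1.07105^0.5, giving ln α = 0.03432.
Need α^N ≥ 6.36 ⇒ N ≥ ln(6.36) / ln α = 1.850 / 0.03432 = 53.91.
So at least 54 stages are needed.

54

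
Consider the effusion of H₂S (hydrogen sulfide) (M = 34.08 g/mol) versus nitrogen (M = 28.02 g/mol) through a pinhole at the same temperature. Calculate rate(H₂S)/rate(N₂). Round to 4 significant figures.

From Graham's law, rate_H₂S/rate_N₂ = √(M_N₂/M_H₂S) = √(28.02/34.08) = √0.8222 = 0.9067.

0.9067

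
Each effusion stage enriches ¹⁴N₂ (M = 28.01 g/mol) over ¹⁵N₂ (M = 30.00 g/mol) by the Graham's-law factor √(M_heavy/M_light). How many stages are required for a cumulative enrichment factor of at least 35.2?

Per stage α = (30.00/28.01)^(1/2) = 1.07105^0.5, giving ln α = 0.03432.
Need α^N ≥ 35.2 ⇒ N ≥ ln(35.2) / ln α = 3.561 / 0.03432 = 103.77.
So at least 104 stages are needed.

104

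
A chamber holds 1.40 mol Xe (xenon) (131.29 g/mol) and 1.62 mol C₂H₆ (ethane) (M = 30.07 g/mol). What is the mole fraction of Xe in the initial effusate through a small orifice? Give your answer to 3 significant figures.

Rate_i ∝ x_i/√M_i (Graham's law weighted by mole fraction), so the effusate composition follows n_i/√M_i.
x_Xe(eff) = (n_Xe/√M_Xe) / (n_Xe/√M_Xe + n_C₂H₆/√M_C₂H₆)
= (1.40/√131.29) / (1.40/√131.29 + 1.62/√30.07) = 0.1222/(0.1222 + 0.2954) = 0.293.

0.293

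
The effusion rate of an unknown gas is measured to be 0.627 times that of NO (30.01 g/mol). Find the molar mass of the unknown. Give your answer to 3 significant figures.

76.3 g/mol

Graham's law gives rate_X/rate_NO = √(M_NO/M_X).
0.627 = √(30.01/M_X)
M_X = 30.01 / 0.627² = 30.01 / 0.3931 = 76.3 g/mol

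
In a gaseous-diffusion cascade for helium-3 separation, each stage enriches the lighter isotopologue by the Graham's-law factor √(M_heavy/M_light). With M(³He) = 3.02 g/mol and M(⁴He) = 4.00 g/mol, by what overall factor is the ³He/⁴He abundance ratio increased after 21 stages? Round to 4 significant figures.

Each stage multiplies the ratio by α = √(4.00/3.02), so after 21 stages the overall factor is α^21 = (4.00/3.02)^(21/2).
= 1.32450^(21/2) = 19.12.

19.12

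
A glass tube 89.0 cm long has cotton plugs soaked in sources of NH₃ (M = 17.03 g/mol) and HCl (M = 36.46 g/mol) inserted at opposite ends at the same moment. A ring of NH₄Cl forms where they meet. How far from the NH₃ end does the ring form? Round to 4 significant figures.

In equal time, each gas travels a distance ∝ its rate ∝ 1/√M, so d_NH₃/d_HCl = √(M_HCl/M_NH₃) = √(36.46/17.03) = 1.463.
With d_NH₃ + d_HCl = 89.0 cm, d_HCl = 89.0/(1 + 1.463) = 36.13 cm.
d_NH₃ = 89.0 − 36.13 = 52.87 cm.

52.87 cm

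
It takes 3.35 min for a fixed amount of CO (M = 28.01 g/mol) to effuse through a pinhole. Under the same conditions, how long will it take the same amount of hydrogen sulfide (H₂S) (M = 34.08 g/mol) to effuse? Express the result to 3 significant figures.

Using Graham's law: t_H₂S/t_CO = √(M_H₂S/M_CO) = √(34.08/28.01) = √1.217 = 1.103.
So the time for H₂S is 3.35 × 1.103 = 3.70 min.

3.70 min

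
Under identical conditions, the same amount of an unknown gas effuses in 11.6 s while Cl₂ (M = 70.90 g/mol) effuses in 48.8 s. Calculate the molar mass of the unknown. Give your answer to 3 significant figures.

4.01 g/mol

By Graham's law, t_X/t_Cl₂ = √(M_X/M_Cl₂).
11.6/48.8 = 0.2377 = √(M_X/70.90)
M_X = 70.90 × 0.2377² = 70.90 × 0.05650 = 4.01 g/mol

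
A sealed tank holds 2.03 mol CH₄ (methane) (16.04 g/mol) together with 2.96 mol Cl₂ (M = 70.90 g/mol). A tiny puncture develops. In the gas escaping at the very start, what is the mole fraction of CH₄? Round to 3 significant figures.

Each component's effusion rate ∝ (its partial pressure)·(1/√M) ∝ n_i/√M_i.
x_CH₄(eff) = (n_CH₄/√M_CH₄) / (n_CH₄/√M_CH₄ + n_Cl₂/√M_Cl₂)
= (2.03/√16.04) / (2.03/√16.04 + 2.96/√70.90) = 0.5069/(0.5069 + 0.3515) = 0.590.

0.590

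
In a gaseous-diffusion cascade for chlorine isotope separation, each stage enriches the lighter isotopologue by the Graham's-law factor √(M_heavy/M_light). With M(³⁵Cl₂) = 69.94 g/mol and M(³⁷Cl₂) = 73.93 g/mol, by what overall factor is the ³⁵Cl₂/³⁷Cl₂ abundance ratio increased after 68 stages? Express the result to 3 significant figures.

After 68 stages the ratio has grown by (√(73.93/69.94))^68 = (73.93/69.94)^(68/2).
= 1.05705^34 = 6.60.

6.60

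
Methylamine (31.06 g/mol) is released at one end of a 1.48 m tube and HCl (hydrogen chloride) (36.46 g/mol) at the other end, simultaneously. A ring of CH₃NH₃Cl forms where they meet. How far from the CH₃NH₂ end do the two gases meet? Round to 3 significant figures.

0.770 m

Distances travelled in equal time are proportional to diffusion rates, so d_CH₃NH₂/d_HCl = √(M_HCl/M_CH₃NH₂) = √(36.46/31.06) = 1.083.
With d_CH₃NH₂ + d_HCl = 1.48 m, d_HCl = 1.48/(1 + 1.083) = 0.7104 m.
d_CH₃NH₂ = 1.48 − 0.7104 = 0.770 m.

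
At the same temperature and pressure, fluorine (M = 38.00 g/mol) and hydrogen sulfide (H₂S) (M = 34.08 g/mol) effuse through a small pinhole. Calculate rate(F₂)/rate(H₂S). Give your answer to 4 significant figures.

0.9470

Using Graham's law: rate_F₂/rate_H₂S = √(M_H₂S/M_F₂) = √(34.08/38.00) = √0.8968 = 0.9470.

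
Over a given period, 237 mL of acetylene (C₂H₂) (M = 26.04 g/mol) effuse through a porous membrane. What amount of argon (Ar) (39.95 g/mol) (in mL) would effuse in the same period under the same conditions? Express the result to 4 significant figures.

Graham's law gives rate_Ar/rate_C₂H₂ = √(M_C₂H₂/M_Ar) = √(26.04/39.95) = √0.6518 = 0.8074.
So the volume for Ar is 237 × 0.8074 = 191.3 mL.

191.3 mL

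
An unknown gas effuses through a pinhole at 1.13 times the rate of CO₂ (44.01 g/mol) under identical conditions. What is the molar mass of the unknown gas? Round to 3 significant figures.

34.5 g/mol

Using Graham's law: rate_X/rate_CO₂ = √(M_CO₂/M_X).
1.13 = √(44.01/M_X)
M_X = 44.01 / 1.13² = 44.01 / 1.277 = 34.5 g/mol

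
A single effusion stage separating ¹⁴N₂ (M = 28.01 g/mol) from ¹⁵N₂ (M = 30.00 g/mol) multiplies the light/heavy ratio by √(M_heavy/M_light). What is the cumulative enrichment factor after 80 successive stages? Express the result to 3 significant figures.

15.6

After 80 stages the ratio has grown by (√(30.00/28.01))^80 = (30.00/28.01)^(80/2).
= 1.07105^40 = 15.6.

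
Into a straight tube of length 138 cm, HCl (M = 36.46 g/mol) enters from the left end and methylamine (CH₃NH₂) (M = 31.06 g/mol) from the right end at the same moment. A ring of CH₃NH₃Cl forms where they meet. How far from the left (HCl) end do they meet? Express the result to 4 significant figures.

Distances travelled in equal time are proportional to diffusion rates, so d_HCl/d_CH₃NH₂ = √(M_CH₃NH₂/M_HCl) = √(31.06/36.46) = 0.9230.
With d_HCl + d_CH₃NH₂ = 138 cm, d_CH₃NH₂ = 138/(1 + 0.9230) = 71.76 cm.
d_HCl = 138 − 71.76 = 66.24 cm.

66.24 cm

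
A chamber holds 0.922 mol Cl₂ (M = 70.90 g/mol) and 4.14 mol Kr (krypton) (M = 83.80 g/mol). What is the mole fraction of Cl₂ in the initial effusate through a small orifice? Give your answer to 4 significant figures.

0.1949

The effusion rate of species i is ∝ p_i/√M_i ∝ n_i/√M_i.
So x_Cl₂ in the escaping gas = (n_Cl₂/√M_Cl₂) / Σ(n_i/√M_i)
= (0.922/√70.90) / (0.922/√70.90 + 4.14/√83.80) = 0.1095/(0.1095 + 0.4522) = 0.1949.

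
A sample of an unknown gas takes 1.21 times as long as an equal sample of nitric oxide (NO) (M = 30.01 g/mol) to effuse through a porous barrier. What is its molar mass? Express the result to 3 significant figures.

From Graham's law, t_X/t_NO = √(M_X/M_NO).
1.21 = √(M_X/30.01)
M_X = 30.01 × 1.21² = 30.01 × 1.464 = 43.9 g/mol

43.9 g/mol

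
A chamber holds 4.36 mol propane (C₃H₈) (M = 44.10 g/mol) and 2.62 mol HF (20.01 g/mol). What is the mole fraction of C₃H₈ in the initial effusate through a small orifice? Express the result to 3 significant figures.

0.529

Each component's effusion rate ∝ (its partial pressure)·(1/√M) ∝ n_i/√M_i.
x_C₃H₈(eff) = (n_C₃H₈/√M_C₃H₈) / (n_C₃H₈/√M_C₃H₈ + n_HF/√M_HF)
= (4.36/√44.10) / (4.36/√44.10 + 2.62/√20.01) = 0.6565/(0.6565 + 0.5857) = 0.529.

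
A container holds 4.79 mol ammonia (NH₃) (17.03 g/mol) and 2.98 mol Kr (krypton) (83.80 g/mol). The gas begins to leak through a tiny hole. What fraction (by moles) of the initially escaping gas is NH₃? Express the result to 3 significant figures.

Each component's effusion rate ∝ (its partial pressure)·(1/√M) ∝ n_i/√M_i.
x_NH₃(eff) = (n_NH₃/√M_NH₃) / (n_NH₃/√M_NH₃ + n_Kr/√M_Kr)
= (4.79/√17.03) / (4.79/√17.03 + 2.98/√83.80) = 1.161/(1.161 + 0.3255) = 0.781.

0.781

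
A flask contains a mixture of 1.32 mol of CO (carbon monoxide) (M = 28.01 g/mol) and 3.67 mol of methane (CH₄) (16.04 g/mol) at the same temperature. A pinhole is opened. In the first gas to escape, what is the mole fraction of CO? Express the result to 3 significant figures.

Rate_i ∝ x_i/√M_i (Graham's law weighted by mole fraction), so the effusate composition follows n_i/√M_i.
Mole fraction of CO in the effusate = (n_CO/√M_CO) / (n_CO/√M_CO + n_CH₄/√M_CH₄)
= (1.32/√28.01) / (1.32/√28.01 + 3.67/√16.04) = 0.2494/(0.2494 + 0.9164) = 0.214.

0.214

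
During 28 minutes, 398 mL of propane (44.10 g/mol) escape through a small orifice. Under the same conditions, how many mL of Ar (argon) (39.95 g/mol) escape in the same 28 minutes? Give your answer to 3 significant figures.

418 mL

By Graham's law, rate_Ar/rate_C₃H₈ = √(M_C₃H₈/M_Ar) = √(44.10/39.95) = √1.104 = 1.051.
So the volume for Ar is 398 × 1.051 = 418 mL.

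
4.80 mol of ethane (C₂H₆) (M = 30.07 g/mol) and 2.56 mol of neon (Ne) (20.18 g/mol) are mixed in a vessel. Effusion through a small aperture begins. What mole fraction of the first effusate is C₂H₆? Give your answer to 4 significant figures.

0.6057

Each component's effusion rate ∝ (its partial pressure)·(1/√M) ∝ n_i/√M_i.
Mole fraction of C₂H₆ in the effusate = (n_C₂H₆/√M_C₂H₆) / (n_C₂H₆/√M_C₂H₆ + n_Ne/√M_Ne)
= (4.80/√30.07) / (4.80/√30.07 + 2.56/√20.18) = 0.8753/(0.8753 + 0.5699) = 0.6057.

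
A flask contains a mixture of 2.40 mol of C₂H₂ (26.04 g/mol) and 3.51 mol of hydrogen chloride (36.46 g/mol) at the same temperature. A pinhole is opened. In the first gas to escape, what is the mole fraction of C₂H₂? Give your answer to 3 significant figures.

Effusion rate of each component ∝ n_i/√M_i (partial pressure × 1/√M).
So x_C₂H₂ in the escaping gas = (n_C₂H₂/√M_C₂H₂) / Σ(n_i/√M_i)
= (2.40/√26.04) / (2.40/√26.04 + 3.51/√36.46) = 0.4703/(0.4703 + 0.5813) = 0.447.

0.447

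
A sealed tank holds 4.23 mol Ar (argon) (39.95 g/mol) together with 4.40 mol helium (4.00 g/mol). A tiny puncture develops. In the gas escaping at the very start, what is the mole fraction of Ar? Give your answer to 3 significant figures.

The effusion rate of species i is ∝ p_i/√M_i ∝ n_i/√M_i.
Mole fraction of Ar in the effusate = (n_Ar/√M_Ar) / (n_Ar/√M_Ar + n_He/√M_He)
= (4.23/√39.95) / (4.23/√39.95 + 4.40/√4.00) = 0.6692/(0.6692 + 2.200) = 0.233.

0.233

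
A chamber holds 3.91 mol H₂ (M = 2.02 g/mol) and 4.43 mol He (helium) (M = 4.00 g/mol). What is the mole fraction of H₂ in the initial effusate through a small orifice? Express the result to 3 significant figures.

0.554

Each component's effusion rate ∝ (its partial pressure)·(1/√M) ∝ n_i/√M_i.
x_H₂(eff) = (n_H₂/√M_H₂) / (n_H₂/√M_H₂ + n_He/√M_He)
= (3.91/√2.02) / (3.91/√2.02 + 4.43/√4.00) = 2.751/(2.751 + 2.215) = 0.554.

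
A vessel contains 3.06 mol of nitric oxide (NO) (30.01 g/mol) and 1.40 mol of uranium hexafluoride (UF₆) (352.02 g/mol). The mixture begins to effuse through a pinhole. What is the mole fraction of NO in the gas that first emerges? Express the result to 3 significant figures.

0.882

Effusion rate of each component ∝ n_i/√M_i (partial pressure × 1/√M).
Mole fraction of NO in the effusate = (n_NO/√M_NO) / (n_NO/√M_NO + n_UF₆/√M_UF₆)
= (3.06/√30.01) / (3.06/√30.01 + 1.40/√352.02) = 0.5586/(0.5586 + 0.07462) = 0.882.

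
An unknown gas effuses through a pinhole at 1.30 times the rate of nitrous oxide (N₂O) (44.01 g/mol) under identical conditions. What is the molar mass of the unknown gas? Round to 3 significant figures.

26.0 g/mol

Using Graham's law: rate_X/rate_N₂O = √(M_N₂O/M_X).
1.30 = √(44.01/M_X)
M_X = 44.01 / 1.30² = 44.01 / 1.690 = 26.0 g/mol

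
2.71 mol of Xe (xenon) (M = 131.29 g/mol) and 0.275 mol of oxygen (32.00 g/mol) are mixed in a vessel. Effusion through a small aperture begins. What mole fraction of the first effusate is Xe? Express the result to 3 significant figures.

The effusion rate of species i is ∝ p_i/√M_i ∝ n_i/√M_i.
x_Xe(eff) = (n_Xe/√M_Xe) / (n_Xe/√M_Xe + n_O₂/√M_O₂)
= (2.71/√131.29) / (2.71/√131.29 + 0.275/√32.00) = 0.2365/(0.2365 + 0.04861) = 0.830.

0.830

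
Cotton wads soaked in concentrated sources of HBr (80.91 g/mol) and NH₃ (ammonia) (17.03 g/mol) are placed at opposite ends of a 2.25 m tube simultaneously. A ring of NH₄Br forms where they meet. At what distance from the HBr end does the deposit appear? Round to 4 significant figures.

Distances travelled in equal time are proportional to diffusion rates, so d_HBr/d_NH₃ = √(M_NH₃/M_HBr) = √(17.03/80.91) = 0.4588.
With d_HBr + d_NH₃ = 2.25 m, d_NH₃ = 2.25/(1 + 0.4588) = 1.542 m.
d_HBr = 2.25 − 1.542 = 0.7076 m.

0.7076 m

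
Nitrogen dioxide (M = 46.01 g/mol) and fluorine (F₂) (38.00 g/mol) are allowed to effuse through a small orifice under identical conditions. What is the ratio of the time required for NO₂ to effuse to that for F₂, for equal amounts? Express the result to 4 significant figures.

1.100

Since effusion rate ∝ 1/√M, t_NO₂/t_F₂ = √(M_NO₂/M_F₂) = √(46.01/38.00) = √1.211 = 1.100.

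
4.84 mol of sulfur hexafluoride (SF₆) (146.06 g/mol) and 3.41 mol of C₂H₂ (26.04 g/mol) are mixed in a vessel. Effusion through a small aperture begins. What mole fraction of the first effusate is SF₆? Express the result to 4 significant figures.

Each component's effusion rate ∝ (its partial pressure)·(1/√M) ∝ n_i/√M_i.
So x_SF₆ in the escaping gas = (n_SF₆/√M_SF₆) / Σ(n_i/√M_i)
= (4.84/√146.06) / (4.84/√146.06 + 3.41/√26.04) = 0.4005/(0.4005 + 0.6682) = 0.3747.

0.3747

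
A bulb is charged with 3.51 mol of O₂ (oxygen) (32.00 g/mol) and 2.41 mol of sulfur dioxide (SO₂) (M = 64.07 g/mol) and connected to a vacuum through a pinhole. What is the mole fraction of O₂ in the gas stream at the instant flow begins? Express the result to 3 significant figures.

Rate_i ∝ x_i/√M_i (Graham's law weighted by mole fraction), so the effusate composition follows n_i/√M_i.
Mole fraction of O₂ in the effusate = (n_O₂/√M_O₂) / (n_O₂/√M_O₂ + n_SO₂/√M_SO₂)
= (3.51/√32.00) / (3.51/√32.00 + 2.41/√64.07) = 0.6205/(0.6205 + 0.3011) = 0.673.

0.673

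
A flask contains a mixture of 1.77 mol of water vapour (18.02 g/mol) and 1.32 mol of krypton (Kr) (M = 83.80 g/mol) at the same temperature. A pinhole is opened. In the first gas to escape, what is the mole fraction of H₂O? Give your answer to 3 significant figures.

Rate_i ∝ x_i/√M_i (Graham's law weighted by mole fraction), so the effusate composition follows n_i/√M_i.
x_H₂O(eff) = (n_H₂O/√M_H₂O) / (n_H₂O/√M_H₂O + n_Kr/√M_Kr)
= (1.77/√18.02) / (1.77/√18.02 + 1.32/√83.80) = 0.4170/(0.4170 + 0.1442) = 0.743.

0.743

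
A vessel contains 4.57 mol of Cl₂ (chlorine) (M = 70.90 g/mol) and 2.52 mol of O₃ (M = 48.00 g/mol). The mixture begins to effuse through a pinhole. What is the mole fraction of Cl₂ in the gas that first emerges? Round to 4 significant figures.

0.5987

Each component's effusion rate ∝ (its partial pressure)·(1/√M) ∝ n_i/√M_i.
So x_Cl₂ in the escaping gas = (n_Cl₂/√M_Cl₂) / Σ(n_i/√M_i)
= (4.57/√70.90) / (4.57/√70.90 + 2.52/√48.00) = 0.5427/(0.5427 + 0.3637) = 0.5987.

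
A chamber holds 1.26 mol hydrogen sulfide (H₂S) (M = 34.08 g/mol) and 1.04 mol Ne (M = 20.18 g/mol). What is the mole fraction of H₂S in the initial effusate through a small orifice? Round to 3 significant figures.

0.482

Each component's effusion rate ∝ (its partial pressure)·(1/√M) ∝ n_i/√M_i.
x_H₂S(eff) = (n_H₂S/√M_H₂S) / (n_H₂S/√M_H₂S + n_Ne/√M_Ne)
= (1.26/√34.08) / (1.26/√34.08 + 1.04/√20.18) = 0.2158/(0.2158 + 0.2315) = 0.482.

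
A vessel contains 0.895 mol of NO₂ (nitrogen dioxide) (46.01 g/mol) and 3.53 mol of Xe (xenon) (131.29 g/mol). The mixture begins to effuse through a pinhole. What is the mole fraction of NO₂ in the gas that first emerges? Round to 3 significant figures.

Effusion rate of each component ∝ n_i/√M_i (partial pressure × 1/√M).
x_NO₂(eff) = (n_NO₂/√M_NO₂) / (n_NO₂/√M_NO₂ + n_Xe/√M_Xe)
= (0.895/√46.01) / (0.895/√46.01 + 3.53/√131.29) = 0.1319/(0.1319 + 0.3081) = 0.300.

0.300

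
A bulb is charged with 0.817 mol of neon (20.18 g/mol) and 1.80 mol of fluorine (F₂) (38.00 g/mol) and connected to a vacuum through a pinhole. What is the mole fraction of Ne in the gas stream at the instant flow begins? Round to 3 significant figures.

0.384

Effusion rate of each component ∝ n_i/√M_i (partial pressure × 1/√M).
Mole fraction of Ne in the effusate = (n_Ne/√M_Ne) / (n_Ne/√M_Ne + n_F₂/√M_F₂)
= (0.817/√20.18) / (0.817/√20.18 + 1.80/√38.00) = 0.1819/(0.1819 + 0.2920) = 0.384.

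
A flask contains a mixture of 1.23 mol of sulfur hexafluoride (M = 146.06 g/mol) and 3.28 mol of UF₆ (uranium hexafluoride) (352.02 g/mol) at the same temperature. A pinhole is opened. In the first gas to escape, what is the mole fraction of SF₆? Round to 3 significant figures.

Rate_i ∝ x_i/√M_i (Graham's law weighted by mole fraction), so the effusate composition follows n_i/√M_i.
Mole fraction of SF₆ in the effusate = (n_SF₆/√M_SF₆) / (n_SF₆/√M_SF₆ + n_UF₆/√M_UF₆)
= (1.23/√146.06) / (1.23/√146.06 + 3.28/√352.02) = 0.1018/(0.1018 + 0.1748) = 0.368.

0.368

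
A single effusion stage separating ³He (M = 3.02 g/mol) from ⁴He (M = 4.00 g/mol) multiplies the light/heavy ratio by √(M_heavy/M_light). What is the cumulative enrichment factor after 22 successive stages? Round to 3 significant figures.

The single-stage factor is √(M_heavy/M_light), so 22 stages give [√(4.00/3.02)]^22 = (4.00/3.02)^(22/2).
= 1.32450^11 = 22.0.

22.0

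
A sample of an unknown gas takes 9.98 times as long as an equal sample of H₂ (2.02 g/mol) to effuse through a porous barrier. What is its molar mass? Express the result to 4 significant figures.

201.2 g/mol

By Graham's law, t_X/t_H₂ = √(M_X/M_H₂).
9.98 = √(M_X/2.02)
M_X = 2.02 × 9.98² = 2.02 × 99.60 = 201.2 g/mol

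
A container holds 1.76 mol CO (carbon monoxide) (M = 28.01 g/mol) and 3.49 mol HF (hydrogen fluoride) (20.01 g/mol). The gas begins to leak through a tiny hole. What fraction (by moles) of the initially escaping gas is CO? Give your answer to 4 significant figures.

The effusion rate of species i is ∝ p_i/√M_i ∝ n_i/√M_i.
Mole fraction of CO in the effusate = (n_CO/√M_CO) / (n_CO/√M_CO + n_HF/√M_HF)
= (1.76/√28.01) / (1.76/√28.01 + 3.49/√20.01) = 0.3325/(0.3325 + 0.7802) = 0.2989.

0.2989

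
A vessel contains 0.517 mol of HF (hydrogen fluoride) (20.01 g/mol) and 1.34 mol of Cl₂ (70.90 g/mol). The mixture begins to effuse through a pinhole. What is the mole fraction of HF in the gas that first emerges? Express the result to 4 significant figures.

0.4207

Effusion rate of each component ∝ n_i/√M_i (partial pressure × 1/√M).
x_HF(eff) = (n_HF/√M_HF) / (n_HF/√M_HF + n_Cl₂/√M_Cl₂)
= (0.517/√20.01) / (0.517/√20.01 + 1.34/√70.90) = 0.1156/(0.1156 + 0.1591) = 0.4207.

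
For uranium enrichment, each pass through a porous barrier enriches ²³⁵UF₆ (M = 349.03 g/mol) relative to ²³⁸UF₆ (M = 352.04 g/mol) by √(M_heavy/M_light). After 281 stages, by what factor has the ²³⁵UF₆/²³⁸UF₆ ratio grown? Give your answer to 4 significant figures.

3.342

Each stage multiplies the ratio by α = √(352.04/349.03), so after 281 stages the overall factor is α^281 = (352.04/349.03)^(281/2).
= 1.00862^(281/2) = 3.342.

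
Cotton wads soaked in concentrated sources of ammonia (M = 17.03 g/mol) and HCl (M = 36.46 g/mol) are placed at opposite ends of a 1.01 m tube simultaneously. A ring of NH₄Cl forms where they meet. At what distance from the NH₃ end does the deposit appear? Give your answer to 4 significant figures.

0.6000 m

Graham's law gives d_NH₃/d_HCl = rate_NH₃/rate_HCl = √(M_HCl/M_NH₃) = √(36.46/17.03) = 1.463.
With d_NH₃ + d_HCl = 1.01 m, d_HCl = 1.01/(1 + 1.463) = 0.4100 m.
d_NH₃ = 1.01 − 0.4100 = 0.6000 m.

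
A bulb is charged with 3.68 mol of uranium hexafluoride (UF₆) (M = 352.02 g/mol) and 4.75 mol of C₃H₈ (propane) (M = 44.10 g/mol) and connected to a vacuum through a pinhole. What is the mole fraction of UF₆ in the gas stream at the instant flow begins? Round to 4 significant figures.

Rate_i ∝ x_i/√M_i (Graham's law weighted by mole fraction), so the effusate composition follows n_i/√M_i.
Mole fraction of UF₆ in the effusate = (n_UF₆/√M_UF₆) / (n_UF₆/√M_UF₆ + n_C₃H₈/√M_C₃H₈)
= (3.68/√352.02) / (3.68/√352.02 + 4.75/√44.10) = 0.1961/(0.1961 + 0.7153) = 0.2152.

0.2152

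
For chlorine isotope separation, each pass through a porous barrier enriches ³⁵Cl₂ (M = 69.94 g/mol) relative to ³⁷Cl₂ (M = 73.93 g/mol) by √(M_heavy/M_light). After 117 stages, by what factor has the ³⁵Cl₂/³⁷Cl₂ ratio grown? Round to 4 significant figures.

Overall factor = α^117 with α = √(73.93/69.94), i.e. (73.93/69.94)^(117/2).
= 1.05705^(117/2) = 25.68.

25.68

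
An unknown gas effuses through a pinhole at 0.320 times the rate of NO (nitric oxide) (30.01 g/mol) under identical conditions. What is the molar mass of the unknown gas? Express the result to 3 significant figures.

By Graham's law, rate_X/rate_NO = √(M_NO/M_X).
0.320 = √(30.01/M_X)
M_X = 30.01 / 0.320² = 30.01 / 0.1024 = 293 g/mol

293 g/mol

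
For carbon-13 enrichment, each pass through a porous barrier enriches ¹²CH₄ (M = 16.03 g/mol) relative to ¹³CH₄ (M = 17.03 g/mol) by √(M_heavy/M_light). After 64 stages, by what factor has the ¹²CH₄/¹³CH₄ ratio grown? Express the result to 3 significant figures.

6.93

The single-stage factor is √(M_heavy/M_light), so 64 stages give [√(17.03/16.03)]^64 = (17.03/16.03)^(64/2).
= 1.06238^32 = 6.93.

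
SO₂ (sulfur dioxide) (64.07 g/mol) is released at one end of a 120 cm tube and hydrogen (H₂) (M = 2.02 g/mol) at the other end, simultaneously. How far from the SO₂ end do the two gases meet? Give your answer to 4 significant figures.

18.09 cm

In equal time, each gas travels a distance ∝ its rate ∝ 1/√M, so d_SO₂/d_H₂ = √(M_H₂/M_SO₂) = √(2.02/64.07) = 0.1776.
With d_SO₂ + d_H₂ = 120 cm, d_H₂ = 120/(1 + 0.1776) = 101.9 cm.
d_SO₂ = 120 − 101.9 = 18.09 cm.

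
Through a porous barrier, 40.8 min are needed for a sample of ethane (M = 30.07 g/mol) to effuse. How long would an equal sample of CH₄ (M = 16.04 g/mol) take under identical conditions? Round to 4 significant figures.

From Graham's law, t_CH₄/t_C₂H₆ = √(M_CH₄/M_C₂H₆) = √(16.04/30.07) = √0.5334 = 0.7304.
So the time for CH₄ is 40.8 × 0.7304 = 29.80 min.

29.80 min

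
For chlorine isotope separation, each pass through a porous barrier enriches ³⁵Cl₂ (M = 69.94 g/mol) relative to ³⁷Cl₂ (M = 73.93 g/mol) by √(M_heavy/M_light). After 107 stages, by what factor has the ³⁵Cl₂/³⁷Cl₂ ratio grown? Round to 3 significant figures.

The single-stage factor is √(M_heavy/M_light), so 107 stages give [√(73.93/69.94)]^107 = (73.93/69.94)^(107/2).
= 1.05705^(107/2) = 19.5.

19.5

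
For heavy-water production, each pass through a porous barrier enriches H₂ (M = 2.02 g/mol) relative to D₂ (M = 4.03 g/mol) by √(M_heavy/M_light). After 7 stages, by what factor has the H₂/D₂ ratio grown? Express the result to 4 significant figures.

11.22

The single-stage factor is √(M_heavy/M_light), so 7 stages give [√(4.03/2.02)]^7 = (4.03/2.02)^(7/2).
= 1.99505^(7/2) = 11.22.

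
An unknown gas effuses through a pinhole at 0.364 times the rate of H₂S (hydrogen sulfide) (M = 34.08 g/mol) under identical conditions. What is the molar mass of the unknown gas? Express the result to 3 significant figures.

257 g/mol

Since effusion rate ∝ 1/√M, rate_X/rate_H₂S = √(M_H₂S/M_X).
0.364 = √(34.08/M_X)
M_X = 34.08 / 0.364² = 34.08 / 0.1325 = 257 g/mol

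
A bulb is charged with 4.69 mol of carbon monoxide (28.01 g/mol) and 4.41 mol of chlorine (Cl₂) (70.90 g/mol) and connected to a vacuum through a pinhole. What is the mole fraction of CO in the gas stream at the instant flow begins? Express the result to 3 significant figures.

0.629

Rate_i ∝ x_i/√M_i (Graham's law weighted by mole fraction), so the effusate composition follows n_i/√M_i.
Mole fraction of CO in the effusate = (n_CO/√M_CO) / (n_CO/√M_CO + n_Cl₂/√M_Cl₂)
= (4.69/√28.01) / (4.69/√28.01 + 4.41/√70.90) = 0.8862/(0.8862 + 0.5237) = 0.629.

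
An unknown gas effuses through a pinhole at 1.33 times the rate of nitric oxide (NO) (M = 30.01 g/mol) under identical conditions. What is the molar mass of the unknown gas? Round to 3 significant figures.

17.0 g/mol

Since effusion rate ∝ 1/√M, rate_X/rate_NO = √(M_NO/M_X).
1.33 = √(30.01/M_X)
M_X = 30.01 / 1.33² = 30.01 / 1.769 = 17.0 g/mol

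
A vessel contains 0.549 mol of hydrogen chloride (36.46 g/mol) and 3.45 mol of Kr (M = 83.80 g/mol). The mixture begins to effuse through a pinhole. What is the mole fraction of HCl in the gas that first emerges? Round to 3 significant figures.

0.194

Each component's effusion rate ∝ (its partial pressure)·(1/√M) ∝ n_i/√M_i.
Mole fraction of HCl in the effusate = (n_HCl/√M_HCl) / (n_HCl/√M_HCl + n_Kr/√M_Kr)
= (0.549/√36.46) / (0.549/√36.46 + 3.45/√83.80) = 0.09092/(0.09092 + 0.3769) = 0.194.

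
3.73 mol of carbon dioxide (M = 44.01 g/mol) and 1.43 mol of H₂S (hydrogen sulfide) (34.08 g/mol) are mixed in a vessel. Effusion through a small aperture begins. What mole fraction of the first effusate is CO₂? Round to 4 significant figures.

Rate_i ∝ x_i/√M_i (Graham's law weighted by mole fraction), so the effusate composition follows n_i/√M_i.
x_CO₂(eff) = (n_CO₂/√M_CO₂) / (n_CO₂/√M_CO₂ + n_H₂S/√M_H₂S)
= (3.73/√44.01) / (3.73/√44.01 + 1.43/√34.08) = 0.5623/(0.5623 + 0.2450) = 0.6965.

0.6965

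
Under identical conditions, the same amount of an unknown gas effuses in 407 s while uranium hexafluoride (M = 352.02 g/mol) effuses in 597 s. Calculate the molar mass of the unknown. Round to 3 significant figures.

164 g/mol

Graham's law gives t_X/t_UF₆ = √(M_X/M_UF₆).
407/597 = 0.6817 = √(M_X/352.02)
M_X = 352.02 × 0.6817² = 352.02 × 0.4648 = 164 g/mol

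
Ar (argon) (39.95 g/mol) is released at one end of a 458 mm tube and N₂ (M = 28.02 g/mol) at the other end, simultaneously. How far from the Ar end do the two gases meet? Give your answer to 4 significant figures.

208.7 mm

In equal time, each gas travels a distance ∝ its rate ∝ 1/√M, so d_Ar/d_N₂ = √(M_N₂/M_Ar) = √(28.02/39.95) = 0.8375.
With d_Ar + d_N₂ = 458 mm, d_N₂ = 458/(1 + 0.8375) = 249.3 mm.
d_Ar = 458 − 249.3 = 208.7 mm.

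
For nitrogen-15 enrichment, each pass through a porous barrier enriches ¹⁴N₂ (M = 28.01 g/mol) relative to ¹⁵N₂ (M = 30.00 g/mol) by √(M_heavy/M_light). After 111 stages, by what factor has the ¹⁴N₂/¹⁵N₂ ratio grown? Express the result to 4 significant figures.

45.12

The single-stage factor is √(M_heavy/M_light), so 111 stages give [√(30.00/28.01)]^111 = (30.00/28.01)^(111/2).
= 1.07105^(111/2) = 45.12.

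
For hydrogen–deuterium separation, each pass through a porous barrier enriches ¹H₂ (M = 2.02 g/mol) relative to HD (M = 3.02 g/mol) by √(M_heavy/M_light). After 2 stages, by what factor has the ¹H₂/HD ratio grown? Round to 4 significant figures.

Overall factor = α^2 with α = √(3.02/2.02), i.e. (3.02/2.02)^(2/2).
= 1.49505^1 = 1.495.

1.495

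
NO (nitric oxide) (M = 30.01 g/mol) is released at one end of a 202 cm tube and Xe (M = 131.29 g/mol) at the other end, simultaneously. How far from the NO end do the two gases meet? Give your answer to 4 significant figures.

Graham's law gives d_NO/d_Xe = rate_NO/rate_Xe = √(M_Xe/M_NO) = √(131.29/30.01) = 2.092.
With d_NO + d_Xe = 202 cm, d_Xe = 202/(1 + 2.092) = 65.34 cm.
d_NO = 202 − 65.34 = 136.7 cm.

136.7 cm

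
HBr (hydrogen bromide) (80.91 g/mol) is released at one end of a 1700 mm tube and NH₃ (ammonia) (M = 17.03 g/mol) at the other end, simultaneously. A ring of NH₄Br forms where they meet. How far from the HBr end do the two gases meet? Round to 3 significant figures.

535 mm

The fronts meet when d_HBr + d_NH₃ = L with d_HBr/d_NH₃ = √(M_NH₃/M_HBr) (Graham's law). Here √(M_NH₃/M_HBr) = √(17.03/80.91) = 0.4588.
With d_HBr + d_NH₃ = 1700 mm, d_NH₃ = 1700/(1 + 0.4588) = 1165 mm.
d_HBr = 1700 − 1165 = 535 mm.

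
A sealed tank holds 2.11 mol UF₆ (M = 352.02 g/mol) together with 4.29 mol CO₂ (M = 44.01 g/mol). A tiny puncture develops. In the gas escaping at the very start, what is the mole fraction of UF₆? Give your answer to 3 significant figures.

0.148

Effusion rate of each component ∝ n_i/√M_i (partial pressure × 1/√M).
x_UF₆(eff) = (n_UF₆/√M_UF₆) / (n_UF₆/√M_UF₆ + n_CO₂/√M_CO₂)
= (2.11/√352.02) / (2.11/√352.02 + 4.29/√44.01) = 0.1125/(0.1125 + 0.6467) = 0.148.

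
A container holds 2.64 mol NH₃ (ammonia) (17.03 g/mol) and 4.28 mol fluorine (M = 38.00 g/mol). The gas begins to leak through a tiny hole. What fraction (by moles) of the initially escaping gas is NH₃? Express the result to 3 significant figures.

Each component's effusion rate ∝ (its partial pressure)·(1/√M) ∝ n_i/√M_i.
So x_NH₃ in the escaping gas = (n_NH₃/√M_NH₃) / Σ(n_i/√M_i)
= (2.64/√17.03) / (2.64/√17.03 + 4.28/√38.00) = 0.6397/(0.6397 + 0.6943) = 0.480.

0.480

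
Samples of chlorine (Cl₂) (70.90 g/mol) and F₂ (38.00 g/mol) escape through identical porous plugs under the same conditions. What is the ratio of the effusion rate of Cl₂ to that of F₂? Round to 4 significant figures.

Since effusion rate ∝ 1/√M, rate_Cl₂/rate_F₂ = √(M_F₂/M_Cl₂) = √(38.00/70.90) = √0.5360 = 0.7321.

0.7321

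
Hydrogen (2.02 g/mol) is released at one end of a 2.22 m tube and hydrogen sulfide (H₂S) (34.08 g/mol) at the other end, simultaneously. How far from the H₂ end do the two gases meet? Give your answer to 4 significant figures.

Graham's law gives d_H₂/d_H₂S = rate_H₂/rate_H₂S = √(M_H₂S/M_H₂) = √(34.08/2.02) = 4.107.
With d_H₂ + d_H₂S = 2.22 m, d_H₂S = 2.22/(1 + 4.107) = 0.4347 m.
d_H₂ = 2.22 − 0.4347 = 1.785 m.

1.785 m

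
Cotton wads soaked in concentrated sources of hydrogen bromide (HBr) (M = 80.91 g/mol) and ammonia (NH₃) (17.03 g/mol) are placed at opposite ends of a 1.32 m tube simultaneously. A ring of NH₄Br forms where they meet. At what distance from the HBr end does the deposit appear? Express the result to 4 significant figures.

Graham's law gives d_HBr/d_NH₃ = rate_HBr/rate_NH₃ = √(M_NH₃/M_HBr) = √(17.03/80.91) = 0.4588.
With d_HBr + d_NH₃ = 1.32 m, d_NH₃ = 1.32/(1 + 0.4588) = 0.9049 m.
d_HBr = 1.32 − 0.9049 = 0.4151 m.

0.4151 m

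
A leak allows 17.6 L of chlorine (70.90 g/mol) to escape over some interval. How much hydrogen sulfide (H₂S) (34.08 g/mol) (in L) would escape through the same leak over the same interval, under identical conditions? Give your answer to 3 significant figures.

Graham's law gives rate_H₂S/rate_Cl₂ = √(M_Cl₂/M_H₂S) = √(70.90/34.08) = √2.080 = 1.442.
So the volume for H₂S is 17.6 × 1.442 = 25.4 L.

25.4 L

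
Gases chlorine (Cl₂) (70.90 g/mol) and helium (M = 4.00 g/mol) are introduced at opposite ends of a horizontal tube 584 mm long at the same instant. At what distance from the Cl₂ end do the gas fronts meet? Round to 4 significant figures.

112.1 mm

Distances travelled in equal time are proportional to diffusion rates, so d_Cl₂/d_He = √(M_He/M_Cl₂) = √(4.00/70.90) = 0.2375.
With d_Cl₂ + d_He = 584 mm, d_He = 584/(1 + 0.2375) = 471.9 mm.
d_Cl₂ = 584 − 471.9 = 112.1 mm.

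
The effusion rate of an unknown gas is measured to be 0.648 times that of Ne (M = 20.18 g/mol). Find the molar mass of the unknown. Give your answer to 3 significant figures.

Graham's law gives rate_X/rate_Ne = √(M_Ne/M_X).
0.648 = √(20.18/M_X)
M_X = 20.18 / 0.648² = 20.18 / 0.4199 = 48.1 g/mol

48.1 g/mol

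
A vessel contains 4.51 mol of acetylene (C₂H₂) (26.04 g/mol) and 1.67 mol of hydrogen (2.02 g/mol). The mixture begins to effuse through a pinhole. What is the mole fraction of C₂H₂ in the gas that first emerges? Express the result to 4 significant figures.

0.4293

Rate_i ∝ x_i/√M_i (Graham's law weighted by mole fraction), so the effusate composition follows n_i/√M_i.
x_C₂H₂(eff) = (n_C₂H₂/√M_C₂H₂) / (n_C₂H₂/√M_C₂H₂ + n_H₂/√M_H₂)
= (4.51/√26.04) / (4.51/√26.04 + 1.67/√2.02) = 0.8838/(0.8838 + 1.175) = 0.4293.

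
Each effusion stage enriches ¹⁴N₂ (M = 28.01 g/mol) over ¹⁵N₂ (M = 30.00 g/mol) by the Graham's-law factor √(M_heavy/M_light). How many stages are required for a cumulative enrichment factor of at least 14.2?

78

Single-stage factor α = √(30.00/28.01), so ln α = ½ ln(1.07105) = 0.03432.
Need α^N ≥ 14.2 ⇒ N ≥ ln(14.2) / ln α = 2.653 / 0.03432 = 77.31.
Minimum whole number of stages: N = 78.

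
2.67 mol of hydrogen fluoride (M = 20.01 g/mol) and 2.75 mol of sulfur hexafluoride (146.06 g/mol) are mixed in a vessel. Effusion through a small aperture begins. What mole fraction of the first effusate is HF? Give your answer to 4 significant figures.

0.7240

Effusion rate of each component ∝ n_i/√M_i (partial pressure × 1/√M).
Mole fraction of HF in the effusate = (n_HF/√M_HF) / (n_HF/√M_HF + n_SF₆/√M_SF₆)
= (2.67/√20.01) / (2.67/√20.01 + 2.75/√146.06) = 0.5969/(0.5969 + 0.2275) = 0.7240.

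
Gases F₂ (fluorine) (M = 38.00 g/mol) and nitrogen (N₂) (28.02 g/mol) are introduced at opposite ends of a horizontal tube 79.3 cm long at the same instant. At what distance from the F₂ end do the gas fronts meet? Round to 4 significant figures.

36.64 cm

Graham's law gives d_F₂/d_N₂ = rate_F₂/rate_N₂ = √(M_N₂/M_F₂) = √(28.02/38.00) = 0.8587.
With d_F₂ + d_N₂ = 79.3 cm, d_N₂ = 79.3/(1 + 0.8587) = 42.66 cm.
d_F₂ = 79.3 − 42.66 = 36.64 cm.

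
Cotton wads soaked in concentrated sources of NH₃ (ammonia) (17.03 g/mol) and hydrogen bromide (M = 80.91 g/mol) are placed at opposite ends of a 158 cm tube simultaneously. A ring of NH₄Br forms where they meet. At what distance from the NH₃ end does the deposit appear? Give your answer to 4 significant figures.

In equal time, each gas travels a distance ∝ its rate ∝ 1/√M, so d_NH₃/d_HBr = √(M_HBr/M_NH₃) = √(80.91/17.03) = 2.180.
With d_NH₃ + d_HBr = 158 cm, d_HBr = 158/(1 + 2.180) = 49.69 cm.
d_NH₃ = 158 − 49.69 = 108.3 cm.

108.3 cm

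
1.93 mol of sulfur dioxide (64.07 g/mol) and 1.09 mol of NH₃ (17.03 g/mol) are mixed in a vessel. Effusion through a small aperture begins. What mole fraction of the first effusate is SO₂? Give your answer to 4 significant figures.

0.4772

Effusion rate of each component ∝ n_i/√M_i (partial pressure × 1/√M).
Mole fraction of SO₂ in the effusate = (n_SO₂/√M_SO₂) / (n_SO₂/√M_SO₂ + n_NH₃/√M_NH₃)
= (1.93/√64.07) / (1.93/√64.07 + 1.09/√17.03) = 0.2411/(0.2411 + 0.2641) = 0.4772.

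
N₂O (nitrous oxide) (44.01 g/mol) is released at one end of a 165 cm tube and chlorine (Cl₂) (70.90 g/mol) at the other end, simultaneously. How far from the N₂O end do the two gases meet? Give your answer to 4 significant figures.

92.29 cm

Graham's law gives d_N₂O/d_Cl₂ = rate_N₂O/rate_Cl₂ = √(M_Cl₂/M_N₂O) = √(70.90/44.01) = 1.269.
With d_N₂O + d_Cl₂ = 165 cm, d_Cl₂ = 165/(1 + 1.269) = 72.71 cm.
d_N₂O = 165 − 72.71 = 92.29 cm.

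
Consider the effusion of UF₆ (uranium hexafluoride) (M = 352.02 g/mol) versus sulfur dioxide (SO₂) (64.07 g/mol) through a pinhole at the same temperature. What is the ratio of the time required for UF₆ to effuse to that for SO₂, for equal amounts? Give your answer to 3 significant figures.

2.34

Using Graham's law: t_UF₆/t_SO₂ = √(M_UF₆/M_SO₂) = √(352.02/64.07) = √5.494 = 2.34.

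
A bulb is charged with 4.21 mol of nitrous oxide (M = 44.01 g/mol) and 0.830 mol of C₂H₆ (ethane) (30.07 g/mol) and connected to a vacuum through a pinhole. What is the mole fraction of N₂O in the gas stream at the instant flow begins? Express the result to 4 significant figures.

0.8074

Rate_i ∝ x_i/√M_i (Graham's law weighted by mole fraction), so the effusate composition follows n_i/√M_i.
So x_N₂O in the escaping gas = (n_N₂O/√M_N₂O) / Σ(n_i/√M_i)
= (4.21/√44.01) / (4.21/√44.01 + 0.830/√30.07) = 0.6346/(0.6346 + 0.1514) = 0.8074.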